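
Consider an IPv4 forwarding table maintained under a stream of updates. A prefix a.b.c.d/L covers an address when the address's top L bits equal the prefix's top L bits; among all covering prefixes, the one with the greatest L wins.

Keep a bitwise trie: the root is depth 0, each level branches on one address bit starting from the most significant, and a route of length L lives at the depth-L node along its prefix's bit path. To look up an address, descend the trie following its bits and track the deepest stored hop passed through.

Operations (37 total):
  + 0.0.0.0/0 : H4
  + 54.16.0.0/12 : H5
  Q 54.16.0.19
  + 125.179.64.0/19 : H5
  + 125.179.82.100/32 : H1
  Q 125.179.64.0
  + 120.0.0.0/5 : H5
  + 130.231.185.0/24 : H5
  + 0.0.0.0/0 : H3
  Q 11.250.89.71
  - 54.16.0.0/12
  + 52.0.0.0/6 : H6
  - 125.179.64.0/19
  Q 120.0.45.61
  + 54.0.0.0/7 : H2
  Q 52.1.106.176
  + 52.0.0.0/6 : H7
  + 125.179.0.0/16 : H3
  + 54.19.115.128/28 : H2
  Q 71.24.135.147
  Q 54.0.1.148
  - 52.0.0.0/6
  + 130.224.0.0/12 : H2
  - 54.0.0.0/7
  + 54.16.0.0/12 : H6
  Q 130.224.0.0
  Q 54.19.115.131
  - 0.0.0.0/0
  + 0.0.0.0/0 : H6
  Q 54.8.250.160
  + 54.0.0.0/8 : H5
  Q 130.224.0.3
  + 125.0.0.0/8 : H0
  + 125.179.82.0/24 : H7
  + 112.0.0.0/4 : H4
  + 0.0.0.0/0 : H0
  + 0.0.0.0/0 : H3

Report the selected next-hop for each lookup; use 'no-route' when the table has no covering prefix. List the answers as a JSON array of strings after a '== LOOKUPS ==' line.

Process each operation:
  + 0.0.0.0/0 (H4) depth=0
  + 54.16.0.0/12 (H5) depth=12
  Q 54.16.0.19: descend 001101100001 ; hops seen [H4,H5] ; pick H5
  + 125.179.64.0/19 (H5) depth=19
  + 125.179.82.100/32 (H1) depth=32
  Q 125.179.64.0: descend 0111110110110011010 ; hops seen [H4,H5] ; pick H5
  + 120.0.0.0/5 (H5) depth=5
  + 130.231.185.0/24 (H5) depth=24
  + 0.0.0.0/0 (H3) depth=0
  Q 11.250.89.71: descend 00 ; hops seen [H3] ; pick H3
  - 54.16.0.0/12 clear@12
  + 52.0.0.0/6 (H6) depth=6
  - 125.179.64.0/19 clear@19
  Q 120.0.45.61: descend 01111 ; hops seen [H3,H5] ; pick H5
  + 54.0.0.0/7 (H2) depth=7
  Q 52.1.106.176: descend 001101 ; hops seen [H3,H6] ; pick H6
  + 52.0.0.0/6 (H7) depth=6
  + 125.179.0.0/16 (H3) depth=16
  + 54.19.115.128/28 (H2) depth=28
  Q 71.24.135.147: descend 01 ; hops seen [H3] ; pick H3
  Q 54.0.1.148: descend 00110110000 ; hops seen [H3,H7,H2] ; pick H2
  - 52.0.0.0/6 clear@6
  + 130.224.0.0/12 (H2) depth=12
  - 54.0.0.0/7 clear@7
  + 54.16.0.0/12 (H6) depth=12
  Q 130.224.0.0: descend 1000001011100 ; hops seen [H3,H2] ; pick H2
  Q 54.19.115.131: descend 0011011000010011011100111000 ; hops seen [H3,H6,H2] ; pick H2
  - 0.0.0.0/0 clear@0
  + 0.0.0.0/0 (H6) depth=0
  Q 54.8.250.160: descend 00110110000 ; hops seen [H6] ; pick H6
  + 54.0.0.0/8 (H5) depth=8
  Q 130.224.0.3: descend 1000001011100 ; hops seen [H6,H2] ; pick H2
  + 125.0.0.0/8 (H0) depth=8
  + 125.179.82.0/24 (H7) depth=24
  + 112.0.0.0/4 (H4) depth=4
  + 0.0.0.0/0 (H0) depth=0
  + 0.0.0.0/0 (H3) depth=0

== LOOKUPS ==
["H5","H5","H3","H5","H6","H3","H2","H2","H2","H6","H2"]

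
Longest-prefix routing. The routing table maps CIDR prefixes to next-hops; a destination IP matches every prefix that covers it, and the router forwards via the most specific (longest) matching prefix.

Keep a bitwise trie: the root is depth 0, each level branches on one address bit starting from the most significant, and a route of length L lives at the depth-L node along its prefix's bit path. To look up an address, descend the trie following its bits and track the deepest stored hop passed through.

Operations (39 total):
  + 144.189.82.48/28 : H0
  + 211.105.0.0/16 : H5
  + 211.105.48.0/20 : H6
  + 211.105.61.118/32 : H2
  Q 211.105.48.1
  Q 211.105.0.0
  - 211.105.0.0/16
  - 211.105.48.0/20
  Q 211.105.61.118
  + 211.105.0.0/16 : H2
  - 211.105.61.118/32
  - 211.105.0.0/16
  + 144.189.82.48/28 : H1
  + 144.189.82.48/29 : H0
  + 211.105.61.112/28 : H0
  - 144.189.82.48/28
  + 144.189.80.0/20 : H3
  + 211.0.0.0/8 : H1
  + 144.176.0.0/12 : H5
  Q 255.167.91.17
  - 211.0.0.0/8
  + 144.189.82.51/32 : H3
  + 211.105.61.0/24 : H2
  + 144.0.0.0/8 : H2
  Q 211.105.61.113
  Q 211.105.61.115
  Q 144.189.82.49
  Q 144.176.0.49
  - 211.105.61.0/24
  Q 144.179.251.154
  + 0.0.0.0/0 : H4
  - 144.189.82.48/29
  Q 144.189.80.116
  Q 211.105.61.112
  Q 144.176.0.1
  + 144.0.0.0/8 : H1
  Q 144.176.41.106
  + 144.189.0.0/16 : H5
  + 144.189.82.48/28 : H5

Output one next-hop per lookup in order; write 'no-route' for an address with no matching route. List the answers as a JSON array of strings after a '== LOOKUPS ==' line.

Apply in order:
  + 144.189.82.48/28 (H0) depth=28
  + 211.105.0.0/16 (H5) depth=16
  + 211.105.48.0/20 (H6) depth=20
  + 211.105.61.118/32 (H2) depth=32
  ? 211.105.48.1  path d0:-→d1:-→d2:-→d3:-→d4:-→d5:-→d6:-→d7:-→d8:-→d9:-→d10:-→d11:-→d12:-→d13:-→d14:-→d15:-→d16:H5→d17:-→d18:-→d19:-→d20:H6  best=H6
  ? 211.105.0.0  path d0:-→d1:-→d2:-→d3:-→d4:-→d5:-→d6:-→d7:-→d8:-→d9:-→d10:-→d11:-→d12:-→d13:-→d14:-→d15:-→d16:H5→d17:-→d18:-  best=H5
  del 211.105.0.0/16 (clear depth 16)
  del 211.105.48.0/20 (clear depth 20)
  ? 211.105.61.118  path d0:-→d1:-→d2:-→d3:-→d4:-→d5:-→d6:-→d7:-→d8:-→d9:-→d10:-→d11:-→d12:-→d13:-→d14:-→d15:-→d16:-→d17:-→d18:-→d19:-→d20:-→d21:-→d22:-→d23:-→d24:-→d25:-→d26:-→d27:-→d28:-→d29:-→d30:-→d31:-→d32:H2  best=H2
  + 211.105.0.0/16 (H2) depth=16
  del 211.105.61.118/32 (clear depth 32)
  del 211.105.0.0/16 (clear depth 16)
  + 144.189.82.48/28 (H1) depth=28
  + 144.189.82.48/29 (H0) depth=29
  + 211.105.61.112/28 (H0) depth=28
  del 144.189.82.48/28 (clear depth 28)
  + 144.189.80.0/20 (H3) depth=20
  + 211.0.0.0/8 (H1) depth=8
  + 144.176.0.0/12 (H5) depth=12
  ? 255.167.91.17  path d0:-→d1:-→d2:-  best=no-route
  del 211.0.0.0/8 (clear depth 8)
  + 144.189.82.51/32 (H3) depth=32
  + 211.105.61.0/24 (H2) depth=24
  + 144.0.0.0/8 (H2) depth=8
  ? 211.105.61.113  path d0:-→d1:-→d2:-→d3:-→d4:-→d5:-→d6:-→d7:-→d8:-→d9:-→d10:-→d11:-→d12:-→d13:-→d14:-→d15:-→d16:-→d17:-→d18:-→d19:-→d20:-→d21:-→d22:-→d23:-→d24:H2→d25:-→d26:-→d27:-→d28:H0→d29:-  best=H0
  ? 211.105.61.115  path d0:-→d1:-→d2:-→d3:-→d4:-→d5:-→d6:-→d7:-→d8:-→d9:-→d10:-→d11:-→d12:-→d13:-→d14:-→d15:-→d16:-→d17:-→d18:-→d19:-→d20:-→d21:-→d22:-→d23:-→d24:H2→d25:-→d26:-→d27:-→d28:H0→d29:-  best=H0
  ? 144.189.82.49  path d0:-→d1:-→d2:-→d3:-→d4:-→d5:-→d6:-→d7:-→d8:H2→d9:-→d10:-→d11:-→d12:H5→d13:-→d14:-→d15:-→d16:-→d17:-→d18:-→d19:-→d20:H3→d21:-→d22:-→d23:-→d24:-→d25:-→d26:-→d27:-→d28:-→d29:H0→d30:-  best=H0
  ? 144.176.0.49  path d0:-→d1:-→d2:-→d3:-→d4:-→d5:-→d6:-→d7:-→d8:H2→d9:-→d10:-→d11:-→d12:H5  best=H5
  del 211.105.61.0/24 (clear depth 24)
  ? 144.179.251.154  path d0:-→d1:-→d2:-→d3:-→d4:-→d5:-→d6:-→d7:-→d8:H2→d9:-→d10:-→d11:-→d12:H5  best=H5
  + 0.0.0.0/0 (H4) depth=0
  del 144.189.82.48/29 (clear depth 29)
  ? 144.189.80.116  path d0:H4→d1:-→d2:-→d3:-→d4:-→d5:-→d6:-→d7:-→d8:H2→d9:-→d10:-→d11:-→d12:H5→d13:-→d14:-→d15:-→d16:-→d17:-→d18:-→d19:-→d20:H3→d21:-→d22:-  best=H3
  ? 211.105.61.112  path d0:H4→d1:-→d2:-→d3:-→d4:-→d5:-→d6:-→d7:-→d8:-→d9:-→d10:-→d11:-→d12:-→d13:-→d14:-→d15:-→d16:-→d17:-→d18:-→d19:-→d20:-→d21:-→d22:-→d23:-→d24:-→d25:-→d26:-→d27:-→d28:H0→d29:-  best=H0
  ? 144.176.0.1  path d0:H4→d1:-→d2:-→d3:-→d4:-→d5:-→d6:-→d7:-→d8:H2→d9:-→d10:-→d11:-→d12:H5  best=H5
  + 144.0.0.0/8 (H1) depth=8
  ? 144.176.41.106  path d0:H4→d1:-→d2:-→d3:-→d4:-→d5:-→d6:-→d7:-→d8:H1→d9:-→d10:-→d11:-→d12:H5  best=H5
  + 144.189.0.0/16 (H5) depth=16
  + 144.189.82.48/28 (H5) depth=28

== LOOKUPS ==
["H6","H5","H2","no-route","H0","H0","H0","H5","H5","H3","H0","H5","H5"]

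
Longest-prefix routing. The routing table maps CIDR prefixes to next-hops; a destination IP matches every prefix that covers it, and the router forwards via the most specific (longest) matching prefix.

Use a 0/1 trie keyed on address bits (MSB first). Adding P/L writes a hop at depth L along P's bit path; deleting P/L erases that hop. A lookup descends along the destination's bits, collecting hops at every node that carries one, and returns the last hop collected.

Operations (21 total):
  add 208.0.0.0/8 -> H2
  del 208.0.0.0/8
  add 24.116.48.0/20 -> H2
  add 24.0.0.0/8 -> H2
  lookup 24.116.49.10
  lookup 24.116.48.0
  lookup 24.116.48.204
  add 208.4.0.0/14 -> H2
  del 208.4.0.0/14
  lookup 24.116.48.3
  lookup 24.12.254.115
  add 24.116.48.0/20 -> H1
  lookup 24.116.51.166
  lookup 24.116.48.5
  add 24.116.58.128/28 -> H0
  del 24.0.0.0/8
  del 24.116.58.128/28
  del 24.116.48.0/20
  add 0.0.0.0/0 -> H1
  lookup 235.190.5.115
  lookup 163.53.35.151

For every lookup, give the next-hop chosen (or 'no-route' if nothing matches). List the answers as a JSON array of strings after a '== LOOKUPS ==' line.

Process each operation:
  + 208.0.0.0/8 (H2) depth=8
  del 208.0.0.0/8 (clear depth 8)
  + 24.116.48.0/20 (H2) depth=20
  + 24.0.0.0/8 (H2) depth=8
  lookup 24.116.49.10: bits 00011000011101000011 walk d0:-→d1:-→d2:-→d3:-→d4:-→d5:-→d6:-→d7:-→d8:H2→d9:-→d10:-→d11:-→d12:-→d13:-→d14:-→d15:-→d16:-→d17:-→d18:-→d19:-→d20:H2 -> H2
  lookup 24.116.48.0: bits 00011000011101000011 walk d0:-→d1:-→d2:-→d3:-→d4:-→d5:-→d6:-→d7:-→d8:H2→d9:-→d10:-→d11:-→d12:-→d13:-→d14:-→d15:-→d16:-→d17:-→d18:-→d19:-→d20:H2 -> H2
  lookup 24.116.48.204: bits 00011000011101000011 walk d0:-→d1:-→d2:-→d3:-→d4:-→d5:-→d6:-→d7:-→d8:H2→d9:-→d10:-→d11:-→d12:-→d13:-→d14:-→d15:-→d16:-→d17:-→d18:-→d19:-→d20:H2 -> H2
  + 208.4.0.0/14 (H2) depth=14
  del 208.4.0.0/14 (clear depth 14)
  lookup 24.116.48.3: bits 00011000011101000011 walk d0:-→d1:-→d2:-→d3:-→d4:-→d5:-→d6:-→d7:-→d8:H2→d9:-→d10:-→d11:-→d12:-→d13:-→d14:-→d15:-→d16:-→d17:-→d18:-→d19:-→d20:H2 -> H2
  lookup 24.12.254.115: bits 000110000 walk d0:-→d1:-→d2:-→d3:-→d4:-→d5:-→d6:-→d7:-→d8:H2→d9:- -> H2
  + 24.116.48.0/20 (H1) depth=20
  lookup 24.116.51.166: bits 00011000011101000011 walk d0:-→d1:-→d2:-→d3:-→d4:-→d5:-→d6:-→d7:-→d8:H2→d9:-→d10:-→d11:-→d12:-→d13:-→d14:-→d15:-→d16:-→d17:-→d18:-→d19:-→d20:H1 -> H1
  lookup 24.116.48.5: bits 00011000011101000011 walk d0:-→d1:-→d2:-→d3:-→d4:-→d5:-→d6:-→d7:-→d8:H2→d9:-→d10:-→d11:-→d12:-→d13:-→d14:-→d15:-→d16:-→d17:-→d18:-→d19:-→d20:H1 -> H1
  + 24.116.58.128/28 (H0) depth=28
  del 24.0.0.0/8 (clear depth 8)
  del 24.116.58.128/28 (clear depth 28)
  del 24.116.48.0/20 (clear depth 20)
  + 0.0.0.0/0 (H1) depth=0
  lookup 235.190.5.115: bits 11 walk d0:H1→d1:-→d2:- -> H1
  lookup 163.53.35.151: bits 1 walk d0:H1→d1:- -> H1

== LOOKUPS ==
["H2","H2","H2","H2","H2","H1","H1","H1","H1"]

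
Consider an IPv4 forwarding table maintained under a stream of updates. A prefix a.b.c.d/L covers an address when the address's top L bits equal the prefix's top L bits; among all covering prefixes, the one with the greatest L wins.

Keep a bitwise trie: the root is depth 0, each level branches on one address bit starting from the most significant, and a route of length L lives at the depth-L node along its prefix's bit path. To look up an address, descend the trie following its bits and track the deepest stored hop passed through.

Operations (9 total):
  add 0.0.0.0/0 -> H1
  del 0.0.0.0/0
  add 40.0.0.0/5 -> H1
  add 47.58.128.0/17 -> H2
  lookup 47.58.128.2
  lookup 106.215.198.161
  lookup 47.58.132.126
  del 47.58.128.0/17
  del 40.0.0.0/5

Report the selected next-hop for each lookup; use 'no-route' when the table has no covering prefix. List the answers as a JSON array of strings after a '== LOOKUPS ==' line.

Trace:
  add 0.0.0.0/0 -> H1 at depth 0
  del 0.0.0.0/0 (clear depth 0)
  add 40.0.0.0/5 -> H1 at depth 5
  add 47.58.128.0/17 -> H2 at depth 17
  ? 47.58.128.2  path d0:-→d1:-→d2:-→d3:-→d4:-→d5:H1→d6:-→d7:-→d8:-→d9:-→d10:-→d11:-→d12:-→d13:-→d14:-→d15:-→d16:-→d17:H2  best=H2
  ? 106.215.198.161  path d0:-→d1:-  best=no-route
  ? 47.58.132.126  path d0:-→d1:-→d2:-→d3:-→d4:-→d5:H1→d6:-→d7:-→d8:-→d9:-→d10:-→d11:-→d12:-→d13:-→d14:-→d15:-→d16:-→d17:H2  best=H2
  del 47.58.128.0/17 (clear depth 17)
  del 40.0.0.0/5 (clear depth 5)

== LOOKUPS ==
["H2","no-route","H2"]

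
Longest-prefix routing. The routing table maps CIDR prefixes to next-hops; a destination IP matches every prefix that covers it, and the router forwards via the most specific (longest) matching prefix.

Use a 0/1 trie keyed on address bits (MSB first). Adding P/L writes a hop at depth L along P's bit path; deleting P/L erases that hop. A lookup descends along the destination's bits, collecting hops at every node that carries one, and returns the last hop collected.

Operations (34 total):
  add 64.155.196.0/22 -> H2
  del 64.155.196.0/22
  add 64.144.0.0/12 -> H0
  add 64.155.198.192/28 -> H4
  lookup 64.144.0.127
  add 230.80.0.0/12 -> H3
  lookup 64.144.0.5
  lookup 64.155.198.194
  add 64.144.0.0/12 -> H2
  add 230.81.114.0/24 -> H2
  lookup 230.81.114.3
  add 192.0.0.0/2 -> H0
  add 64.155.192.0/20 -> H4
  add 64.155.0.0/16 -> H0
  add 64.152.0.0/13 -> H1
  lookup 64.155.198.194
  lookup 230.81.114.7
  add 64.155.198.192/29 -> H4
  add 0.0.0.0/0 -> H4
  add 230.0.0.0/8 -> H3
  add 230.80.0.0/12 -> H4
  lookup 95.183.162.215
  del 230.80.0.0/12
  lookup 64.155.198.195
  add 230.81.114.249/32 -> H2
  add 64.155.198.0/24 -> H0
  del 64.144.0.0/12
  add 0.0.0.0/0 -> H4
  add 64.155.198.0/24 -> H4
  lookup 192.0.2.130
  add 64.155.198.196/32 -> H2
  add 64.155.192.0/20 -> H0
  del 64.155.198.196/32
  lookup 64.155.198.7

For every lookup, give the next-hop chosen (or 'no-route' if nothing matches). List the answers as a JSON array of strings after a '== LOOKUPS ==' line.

Trace:
  add 64.155.196.0/22 -> H2 at depth 22
  - 64.155.196.0/22 clear@22
  add 64.144.0.0/12 -> H0 at depth 12
  add 64.155.198.192/28 -> H4 at depth 28
  ? 64.144.0.127  path d0:-→d1:-→d2:-→d3:-→d4:-→d5:-→d6:-→d7:-→d8:-→d9:-→d10:-→d11:-→d12:H0  best=H0
  add 230.80.0.0/12 -> H3 at depth 12
  ? 64.144.0.5  path d0:-→d1:-→d2:-→d3:-→d4:-→d5:-→d6:-→d7:-→d8:-→d9:-→d10:-→d11:-→d12:H0  best=H0
  ? 64.155.198.194  path d0:-→d1:-→d2:-→d3:-→d4:-→d5:-→d6:-→d7:-→d8:-→d9:-→d10:-→d11:-→d12:H0→d13:-→d14:-→d15:-→d16:-→d17:-→d18:-→d19:-→d20:-→d21:-→d22:-→d23:-→d24:-→d25:-→d26:-→d27:-→d28:H4  best=H4
  add 64.144.0.0/12 -> H2 at depth 12
  add 230.81.114.0/24 -> H2 at depth 24
  ? 230.81.114.3  path d0:-→d1:-→d2:-→d3:-→d4:-→d5:-→d6:-→d7:-→d8:-→d9:-→d10:-→d11:-→d12:H3→d13:-→d14:-→d15:-→d16:-→d17:-→d18:-→d19:-→d20:-→d21:-→d22:-→d23:-→d24:H2  best=H2
  add 192.0.0.0/2 -> H0 at depth 2
  add 64.155.192.0/20 -> H4 at depth 20
  add 64.155.0.0/16 -> H0 at depth 16
  add 64.152.0.0/13 -> H1 at depth 13
  ? 64.155.198.194  path d0:-→d1:-→d2:-→d3:-→d4:-→d5:-→d6:-→d7:-→d8:-→d9:-→d10:-→d11:-→d12:H2→d13:H1→d14:-→d15:-→d16:H0→d17:-→d18:-→d19:-→d20:H4→d21:-→d22:-→d23:-→d24:-→d25:-→d26:-→d27:-→d28:H4  best=H4
  ? 230.81.114.7  path d0:-→d1:-→d2:H0→d3:-→d4:-→d5:-→d6:-→d7:-→d8:-→d9:-→d10:-→d11:-→d12:H3→d13:-→d14:-→d15:-→d16:-→d17:-→d18:-→d19:-→d20:-→d21:-→d22:-→d23:-→d24:H2  best=H2
  add 64.155.198.192/29 -> H4 at depth 29
  add 0.0.0.0/0 -> H4 at depth 0
  add 230.0.0.0/8 -> H3 at depth 8
  add 230.80.0.0/12 -> H4 at depth 12
  ? 95.183.162.215  path d0:H4→d1:-→d2:-→d3:-  best=H4
  - 230.80.0.0/12 clear@12
  ? 64.155.198.195  path d0:H4→d1:-→d2:-→d3:-→d4:-→d5:-→d6:-→d7:-→d8:-→d9:-→d10:-→d11:-→d12:H2→d13:H1→d14:-→d15:-→d16:H0→d17:-→d18:-→d19:-→d20:H4→d21:-→d22:-→d23:-→d24:-→d25:-→d26:-→d27:-→d28:H4→d29:H4  best=H4
  add 230.81.114.249/32 -> H2 at depth 32
  add 64.155.198.0/24 -> H0 at depth 24
  - 64.144.0.0/12 clear@12
  add 0.0.0.0/0 -> H4 at depth 0
  add 64.155.198.0/24 -> H4 at depth 24
  ? 192.0.2.130  path d0:H4→d1:-→d2:H0  best=H0
  add 64.155.198.196/32 -> H2 at depth 32
  add 64.155.192.0/20 -> H0 at depth 20
  - 64.155.198.196/32 clear@32
  ? 64.155.198.7  path d0:H4→d1:-→d2:-→d3:-→d4:-→d5:-→d6:-→d7:-→d8:-→d9:-→d10:-→d11:-→d12:-→d13:H1→d14:-→d15:-→d16:H0→d17:-→d18:-→d19:-→d20:H0→d21:-→d22:-→d23:-→d24:H4  best=H4

== LOOKUPS ==
["H0","H0","H4","H2","H4","H2","H4","H4","H0","H4"]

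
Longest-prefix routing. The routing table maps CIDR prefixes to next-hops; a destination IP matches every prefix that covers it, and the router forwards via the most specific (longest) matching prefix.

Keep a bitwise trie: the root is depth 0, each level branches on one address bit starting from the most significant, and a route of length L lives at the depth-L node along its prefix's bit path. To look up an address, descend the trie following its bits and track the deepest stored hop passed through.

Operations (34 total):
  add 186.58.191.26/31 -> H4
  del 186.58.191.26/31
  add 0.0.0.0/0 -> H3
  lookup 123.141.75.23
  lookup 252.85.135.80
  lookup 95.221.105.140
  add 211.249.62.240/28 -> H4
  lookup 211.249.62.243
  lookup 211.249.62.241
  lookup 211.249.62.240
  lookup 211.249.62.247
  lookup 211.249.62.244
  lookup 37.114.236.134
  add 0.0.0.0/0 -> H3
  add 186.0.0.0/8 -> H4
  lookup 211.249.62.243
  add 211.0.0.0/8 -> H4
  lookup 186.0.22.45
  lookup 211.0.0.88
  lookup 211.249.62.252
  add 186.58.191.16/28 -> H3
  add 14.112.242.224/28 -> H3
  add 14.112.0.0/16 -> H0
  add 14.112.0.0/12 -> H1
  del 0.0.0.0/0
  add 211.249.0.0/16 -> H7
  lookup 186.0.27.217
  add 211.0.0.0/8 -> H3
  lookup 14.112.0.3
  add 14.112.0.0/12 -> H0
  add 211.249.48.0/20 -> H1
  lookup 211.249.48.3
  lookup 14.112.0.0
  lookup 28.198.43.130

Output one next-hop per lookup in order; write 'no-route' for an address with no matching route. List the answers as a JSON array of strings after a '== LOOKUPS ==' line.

Process each operation:
  + 186.58.191.26/31 (H4) depth=31
  del 186.58.191.26/31 (clear depth 31)
  + 0.0.0.0/0 (H3) depth=0
  lookup 123.141.75.23: bits ε walk d0:H3 -> H3
  lookup 252.85.135.80: bits 1 walk d0:H3→d1:- -> H3
  lookup 95.221.105.140: bits ε walk d0:H3 -> H3
  + 211.249.62.240/28 (H4) depth=28
  lookup 211.249.62.243: bits 1101001111111001001111101111 walk d0:H3→d1:-→d2:-→d3:-→d4:-→d5:-→d6:-→d7:-→d8:-→d9:-→d10:-→d11:-→d12:-→d13:-→d14:-→d15:-→d16:-→d17:-→d18:-→d19:-→d20:-→d21:-→d22:-→d23:-→d24:-→d25:-→d26:-→d27:-→d28:H4 -> H4
  lookup 211.249.62.241: bits 1101001111111001001111101111 walk d0:H3→d1:-→d2:-→d3:-→d4:-→d5:-→d6:-→d7:-→d8:-→d9:-→d10:-→d11:-→d12:-→d13:-→d14:-→d15:-→d16:-→d17:-→d18:-→d19:-→d20:-→d21:-→d22:-→d23:-→d24:-→d25:-→d26:-→d27:-→d28:H4 -> H4
  lookup 211.249.62.240: bits 1101001111111001001111101111 walk d0:H3→d1:-→d2:-→d3:-→d4:-→d5:-→d6:-→d7:-→d8:-→d9:-→d10:-→d11:-→d12:-→d13:-→d14:-→d15:-→d16:-→d17:-→d18:-→d19:-→d20:-→d21:-→d22:-→d23:-→d24:-→d25:-→d26:-→d27:-→d28:H4 -> H4
  lookup 211.249.62.247: bits 1101001111111001001111101111 walk d0:H3→d1:-→d2:-→d3:-→d4:-→d5:-→d6:-→d7:-→d8:-→d9:-→d10:-→d11:-→d12:-→d13:-→d14:-→d15:-→d16:-→d17:-→d18:-→d19:-→d20:-→d21:-→d22:-→d23:-→d24:-→d25:-→d26:-→d27:-→d28:H4 -> H4
  lookup 211.249.62.244: bits 1101001111111001001111101111 walk d0:H3→d1:-→d2:-→d3:-→d4:-→d5:-→d6:-→d7:-→d8:-→d9:-→d10:-→d11:-→d12:-→d13:-→d14:-→d15:-→d16:-→d17:-→d18:-→d19:-→d20:-→d21:-→d22:-→d23:-→d24:-→d25:-→d26:-→d27:-→d28:H4 -> H4
  lookup 37.114.236.134: bits ε walk d0:H3 -> H3
  + 0.0.0.0/0 (H3) depth=0
  + 186.0.0.0/8 (H4) depth=8
  lookup 211.249.62.243: bits 1101001111111001001111101111 walk d0:H3→d1:-→d2:-→d3:-→d4:-→d5:-→d6:-→d7:-→d8:-→d9:-→d10:-→d11:-→d12:-→d13:-→d14:-→d15:-→d16:-→d17:-→d18:-→d19:-→d20:-→d21:-→d22:-→d23:-→d24:-→d25:-→d26:-→d27:-→d28:H4 -> H4
  + 211.0.0.0/8 (H4) depth=8
  lookup 186.0.22.45: bits 1011101000 walk d0:H3→d1:-→d2:-→d3:-→d4:-→d5:-→d6:-→d7:-→d8:H4→d9:-→d10:- -> H4
  lookup 211.0.0.88: bits 11010011 walk d0:H3→d1:-→d2:-→d3:-→d4:-→d5:-→d6:-→d7:-→d8:H4 -> H4
  lookup 211.249.62.252: bits 1101001111111001001111101111 walk d0:H3→d1:-→d2:-→d3:-→d4:-→d5:-→d6:-→d7:-→d8:H4→d9:-→d10:-→d11:-→d12:-→d13:-→d14:-→d15:-→d16:-→d17:-→d18:-→d19:-→d20:-→d21:-→d22:-→d23:-→d24:-→d25:-→d26:-→d27:-→d28:H4 -> H4
  + 186.58.191.16/28 (H3) depth=28
  + 14.112.242.224/28 (H3) depth=28
  + 14.112.0.0/16 (H0) depth=16
  + 14.112.0.0/12 (H1) depth=12
  del 0.0.0.0/0 (clear depth 0)
  + 211.249.0.0/16 (H7) depth=16
  lookup 186.0.27.217: bits 1011101000 walk d0:-→d1:-→d2:-→d3:-→d4:-→d5:-→d6:-→d7:-→d8:H4→d9:-→d10:- -> H4
  + 211.0.0.0/8 (H3) depth=8
  lookup 14.112.0.3: bits 0000111001110000 walk d0:-→d1:-→d2:-→d3:-→d4:-→d5:-→d6:-→d7:-→d8:-→d9:-→d10:-→d11:-→d12:H1→d13:-→d14:-→d15:-→d16:H0 -> H0
  + 14.112.0.0/12 (H0) depth=12
  + 211.249.48.0/20 (H1) depth=20
  lookup 211.249.48.3: bits 11010011111110010011 walk d0:-→d1:-→d2:-→d3:-→d4:-→d5:-→d6:-→d7:-→d8:H3→d9:-→d10:-→d11:-→d12:-→d13:-→d14:-→d15:-→d16:H7→d17:-→d18:-→d19:-→d20:H1 -> H1
  lookup 14.112.0.0: bits 0000111001110000 walk d0:-→d1:-→d2:-→d3:-→d4:-→d5:-→d6:-→d7:-→d8:-→d9:-→d10:-→d11:-→d12:H0→d13:-→d14:-→d15:-→d16:H0 -> H0
  lookup 28.198.43.130: bits 000 walk d0:-→d1:-→d2:-→d3:- -> no-route

== LOOKUPS ==
["H3","H3","H3","H4","H4","H4","H4","H4","H3","H4","H4","H4","H4","H4","H0","H1","H0","no-route"]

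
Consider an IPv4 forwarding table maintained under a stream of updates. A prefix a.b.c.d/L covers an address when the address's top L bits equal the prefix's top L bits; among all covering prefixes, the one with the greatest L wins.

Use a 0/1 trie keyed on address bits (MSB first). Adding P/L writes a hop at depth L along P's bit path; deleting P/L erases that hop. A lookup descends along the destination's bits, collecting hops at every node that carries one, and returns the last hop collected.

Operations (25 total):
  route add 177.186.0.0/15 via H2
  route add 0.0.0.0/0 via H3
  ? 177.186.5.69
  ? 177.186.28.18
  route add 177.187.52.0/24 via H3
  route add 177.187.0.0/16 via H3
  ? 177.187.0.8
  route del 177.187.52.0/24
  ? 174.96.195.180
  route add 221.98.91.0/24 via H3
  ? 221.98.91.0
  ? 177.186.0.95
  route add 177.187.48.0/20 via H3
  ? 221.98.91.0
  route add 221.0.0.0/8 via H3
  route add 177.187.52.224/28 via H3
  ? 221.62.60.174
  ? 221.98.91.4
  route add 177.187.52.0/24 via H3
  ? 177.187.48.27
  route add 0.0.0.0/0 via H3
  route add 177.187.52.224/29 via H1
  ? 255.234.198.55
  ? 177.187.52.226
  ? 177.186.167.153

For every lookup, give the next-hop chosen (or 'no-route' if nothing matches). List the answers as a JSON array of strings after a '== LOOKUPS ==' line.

Trace:
  add 177.186.0.0/15 -> H2 at depth 15
  add 0.0.0.0/0 -> H3 at depth 0
  Q 177.186.5.69: descend 101100011011101 ; hops seen [H3,H2] ; pick H2
  Q 177.186.28.18: descend 101100011011101 ; hops seen [H3,H2] ; pick H2
  add 177.187.52.0/24 -> H3 at depth 24
  add 177.187.0.0/16 -> H3 at depth 16
  Q 177.187.0.8: descend 101100011011101100 ; hops seen [H3,H2,H3] ; pick H3
  del 177.187.52.0/24 (clear depth 24)
  Q 174.96.195.180: descend 101 ; hops seen [H3] ; pick H3
  add 221.98.91.0/24 -> H3 at depth 24
  Q 221.98.91.0: descend 110111010110001001011011 ; hops seen [H3,H3] ; pick H3
  Q 177.186.0.95: descend 101100011011101 ; hops seen [H3,H2] ; pick H2
  add 177.187.48.0/20 -> H3 at depth 20
  Q 221.98.91.0: descend 110111010110001001011011 ; hops seen [H3,H3] ; pick H3
  add 221.0.0.0/8 -> H3 at depth 8
  add 177.187.52.224/28 -> H3 at depth 28
  Q 221.62.60.174: descend 110111010 ; hops seen [H3,H3] ; pick H3
  Q 221.98.91.4: descend 110111010110001001011011 ; hops seen [H3,H3,H3] ; pick H3
  add 177.187.52.0/24 -> H3 at depth 24
  Q 177.187.48.27: descend 101100011011101100110 ; hops seen [H3,H2,H3,H3] ; pick H3
  add 0.0.0.0/0 -> H3 at depth 0
  add 177.187.52.224/29 -> H1 at depth 29
  Q 255.234.198.55: descend 11 ; hops seen [H3] ; pick H3
  Q 177.187.52.226: descend 10110001101110110011010011100 ; hops seen [H3,H2,H3,H3,H3,H3,H1] ; pick H1
  Q 177.186.167.153: descend 101100011011101 ; hops seen [H3,H2] ; pick H2

== LOOKUPS ==
["H2","H2","H3","H3","H3","H2","H3","H3","H3","H3","H3","H1","H2"]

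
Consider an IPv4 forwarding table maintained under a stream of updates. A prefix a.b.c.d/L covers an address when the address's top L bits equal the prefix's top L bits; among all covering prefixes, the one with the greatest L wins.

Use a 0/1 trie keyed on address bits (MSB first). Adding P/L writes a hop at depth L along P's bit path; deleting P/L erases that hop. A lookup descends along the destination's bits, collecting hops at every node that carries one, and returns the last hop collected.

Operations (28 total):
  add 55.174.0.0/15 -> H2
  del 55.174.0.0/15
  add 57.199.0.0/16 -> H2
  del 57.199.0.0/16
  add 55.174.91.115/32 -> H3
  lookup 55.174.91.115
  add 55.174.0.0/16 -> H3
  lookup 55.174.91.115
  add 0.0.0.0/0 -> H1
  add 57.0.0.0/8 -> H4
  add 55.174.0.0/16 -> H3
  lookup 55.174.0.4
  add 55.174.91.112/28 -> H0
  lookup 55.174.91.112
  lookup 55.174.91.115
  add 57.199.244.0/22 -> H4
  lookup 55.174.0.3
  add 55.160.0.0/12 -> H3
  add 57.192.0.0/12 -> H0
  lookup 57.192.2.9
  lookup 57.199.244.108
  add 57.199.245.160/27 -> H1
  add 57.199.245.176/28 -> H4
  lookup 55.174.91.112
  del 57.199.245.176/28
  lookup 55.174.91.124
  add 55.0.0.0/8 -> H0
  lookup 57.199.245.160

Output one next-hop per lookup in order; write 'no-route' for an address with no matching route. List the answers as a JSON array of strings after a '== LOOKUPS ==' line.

Trace:
  add 55.174.0.0/15 -> H2 at depth 15
  del 55.174.0.0/15 (clear depth 15)
  add 57.199.0.0/16 -> H2 at depth 16
  del 57.199.0.0/16 (clear depth 16)
  add 55.174.91.115/32 -> H3 at depth 32
  ? 55.174.91.115  path d0:-→d1:-→d2:-→d3:-→d4:-→d5:-→d6:-→d7:-→d8:-→d9:-→d10:-→d11:-→d12:-→d13:-→d14:-→d15:-→d16:-→d17:-→d18:-→d19:-→d20:-→d21:-→d22:-→d23:-→d24:-→d25:-→d26:-→d27:-→d28:-→d29:-→d30:-→d31:-→d32:H3  best=H3
  add 55.174.0.0/16 -> H3 at depth 16
  ? 55.174.91.115  path d0:-→d1:-→d2:-→d3:-→d4:-→d5:-→d6:-→d7:-→d8:-→d9:-→d10:-→d11:-→d12:-→d13:-→d14:-→d15:-→d16:H3→d17:-→d18:-→d19:-→d20:-→d21:-→d22:-→d23:-→d24:-→d25:-→d26:-→d27:-→d28:-→d29:-→d30:-→d31:-→d32:H3  best=H3
  add 0.0.0.0/0 -> H1 at depth 0
  add 57.0.0.0/8 -> H4 at depth 8
  add 55.174.0.0/16 -> H3 at depth 16
  ? 55.174.0.4  path d0:H1→d1:-→d2:-→d3:-→d4:-→d5:-→d6:-→d7:-→d8:-→d9:-→d10:-→d11:-→d12:-→d13:-→d14:-→d15:-→d16:H3→d17:-  best=H3
  add 55.174.91.112/28 -> H0 at depth 28
  ? 55.174.91.112  path d0:H1→d1:-→d2:-→d3:-→d4:-→d5:-→d6:-→d7:-→d8:-→d9:-→d10:-→d11:-→d12:-→d13:-→d14:-→d15:-→d16:H3→d17:-→d18:-→d19:-→d20:-→d21:-→d22:-→d23:-→d24:-→d25:-→d26:-→d27:-→d28:H0→d29:-→d30:-  best=H0
  ? 55.174.91.115  path d0:H1→d1:-→d2:-→d3:-→d4:-→d5:-→d6:-→d7:-→d8:-→d9:-→d10:-→d11:-→d12:-→d13:-→d14:-→d15:-→d16:H3→d17:-→d18:-→d19:-→d20:-→d21:-→d22:-→d23:-→d24:-→d25:-→d26:-→d27:-→d28:H0→d29:-→d30:-→d31:-→d32:H3  best=H3
  add 57.199.244.0/22 -> H4 at depth 22
  ? 55.174.0.3  path d0:H1→d1:-→d2:-→d3:-→d4:-→d5:-→d6:-→d7:-→d8:-→d9:-→d10:-→d11:-→d12:-→d13:-→d14:-→d15:-→d16:H3→d17:-  best=H3
  add 55.160.0.0/12 -> H3 at depth 12
  add 57.192.0.0/12 -> H0 at depth 12
  ? 57.192.2.9  path d0:H1→d1:-→d2:-→d3:-→d4:-→d5:-→d6:-→d7:-→d8:H4→d9:-→d10:-→d11:-→d12:H0→d13:-  best=H0
  ? 57.199.244.108  path d0:H1→d1:-→d2:-→d3:-→d4:-→d5:-→d6:-→d7:-→d8:H4→d9:-→d10:-→d11:-→d12:H0→d13:-→d14:-→d15:-→d16:-→d17:-→d18:-→d19:-→d20:-→d21:-→d22:H4  best=H4
  add 57.199.245.160/27 -> H1 at depth 27
  add 57.199.245.176/28 -> H4 at depth 28
  ? 55.174.91.112  path d0:H1→d1:-→d2:-→d3:-→d4:-→d5:-→d6:-→d7:-→d8:-→d9:-→d10:-→d11:-→d12:H3→d13:-→d14:-→d15:-→d16:H3→d17:-→d18:-→d19:-→d20:-→d21:-→d22:-→d23:-→d24:-→d25:-→d26:-→d27:-→d28:H0→d29:-→d30:-  best=H0
  del 57.199.245.176/28 (clear depth 28)
  ? 55.174.91.124  path d0:H1→d1:-→d2:-→d3:-→d4:-→d5:-→d6:-→d7:-→d8:-→d9:-→d10:-→d11:-→d12:H3→d13:-→d14:-→d15:-→d16:H3→d17:-→d18:-→d19:-→d20:-→d21:-→d22:-→d23:-→d24:-→d25:-→d26:-→d27:-→d28:H0  best=H0
  add 55.0.0.0/8 -> H0 at depth 8
  ? 57.199.245.160  path d0:H1→d1:-→d2:-→d3:-→d4:-→d5:-→d6:-→d7:-→d8:H4→d9:-→d10:-→d11:-→d12:H0→d13:-→d14:-→d15:-→d16:-→d17:-→d18:-→d19:-→d20:-→d21:-→d22:H4→d23:-→d24:-→d25:-→d26:-→d27:H1  best=H1

== LOOKUPS ==
["H3","H3","H3","H0","H3","H3","H0","H4","H0","H0","H1"]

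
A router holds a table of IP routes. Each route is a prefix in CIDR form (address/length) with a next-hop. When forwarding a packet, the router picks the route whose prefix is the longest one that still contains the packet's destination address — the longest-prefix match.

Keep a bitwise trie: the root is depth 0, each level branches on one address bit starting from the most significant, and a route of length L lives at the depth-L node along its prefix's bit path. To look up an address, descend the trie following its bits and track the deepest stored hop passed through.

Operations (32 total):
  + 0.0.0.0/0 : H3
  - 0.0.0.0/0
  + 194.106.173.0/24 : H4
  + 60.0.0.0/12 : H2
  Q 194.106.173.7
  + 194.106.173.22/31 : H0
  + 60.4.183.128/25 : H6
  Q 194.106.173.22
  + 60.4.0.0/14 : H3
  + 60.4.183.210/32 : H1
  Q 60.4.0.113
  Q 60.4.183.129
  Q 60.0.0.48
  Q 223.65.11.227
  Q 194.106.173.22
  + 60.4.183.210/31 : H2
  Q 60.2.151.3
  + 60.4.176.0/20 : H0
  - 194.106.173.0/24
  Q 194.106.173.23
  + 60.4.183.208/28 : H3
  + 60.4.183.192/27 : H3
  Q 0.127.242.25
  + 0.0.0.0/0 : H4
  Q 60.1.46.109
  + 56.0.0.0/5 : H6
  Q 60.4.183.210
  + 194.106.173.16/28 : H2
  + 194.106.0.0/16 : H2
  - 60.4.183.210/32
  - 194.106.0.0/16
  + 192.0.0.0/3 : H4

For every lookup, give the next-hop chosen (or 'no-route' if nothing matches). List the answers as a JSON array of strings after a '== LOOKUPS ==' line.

Process each operation:
  add 0.0.0.0/0 -> H3 at depth 0
  - 0.0.0.0/0 clear@0
  add 194.106.173.0/24 -> H4 at depth 24
  add 60.0.0.0/12 -> H2 at depth 12
  ? 194.106.173.7  path d0:-→d1:-→d2:-→d3:-→d4:-→d5:-→d6:-→d7:-→d8:-→d9:-→d10:-→d11:-→d12:-→d13:-→d14:-→d15:-→d16:-→d17:-→d18:-→d19:-→d20:-→d21:-→d22:-→d23:-→d24:H4  best=H4
  add 194.106.173.22/31 -> H0 at depth 31
  add 60.4.183.128/25 -> H6 at depth 25
  ? 194.106.173.22  path d0:-→d1:-→d2:-→d3:-→d4:-→d5:-→d6:-→d7:-→d8:-→d9:-→d10:-→d11:-→d12:-→d13:-→d14:-→d15:-→d16:-→d17:-→d18:-→d19:-→d20:-→d21:-→d22:-→d23:-→d24:H4→d25:-→d26:-→d27:-→d28:-→d29:-→d30:-→d31:H0  best=H0
  add 60.4.0.0/14 -> H3 at depth 14
  add 60.4.183.210/32 -> H1 at depth 32
  ? 60.4.0.113  path d0:-→d1:-→d2:-→d3:-→d4:-→d5:-→d6:-→d7:-→d8:-→d9:-→d10:-→d11:-→d12:H2→d13:-→d14:H3→d15:-→d16:-  best=H3
  ? 60.4.183.129  path d0:-→d1:-→d2:-→d3:-→d4:-→d5:-→d6:-→d7:-→d8:-→d9:-→d10:-→d11:-→d12:H2→d13:-→d14:H3→d15:-→d16:-→d17:-→d18:-→d19:-→d20:-→d21:-→d22:-→d23:-→d24:-→d25:H6  best=H6
  ? 60.0.0.48  path d0:-→d1:-→d2:-→d3:-→d4:-→d5:-→d6:-→d7:-→d8:-→d9:-→d10:-→d11:-→d12:H2→d13:-  best=H2
  ? 223.65.11.227  path d0:-→d1:-→d2:-→d3:-  best=no-route
  ? 194.106.173.22  path d0:-→d1:-→d2:-→d3:-→d4:-→d5:-→d6:-→d7:-→d8:-→d9:-→d10:-→d11:-→d12:-→d13:-→d14:-→d15:-→d16:-→d17:-→d18:-→d19:-→d20:-→d21:-→d22:-→d23:-→d24:H4→d25:-→d26:-→d27:-→d28:-→d29:-→d30:-→d31:H0  best=H0
  add 60.4.183.210/31 -> H2 at depth 31
  ? 60.2.151.3  path d0:-→d1:-→d2:-→d3:-→d4:-→d5:-→d6:-→d7:-→d8:-→d9:-→d10:-→d11:-→d12:H2→d13:-  best=H2
  add 60.4.176.0/20 -> H0 at depth 20
  - 194.106.173.0/24 clear@24
  ? 194.106.173.23  path d0:-→d1:-→d2:-→d3:-→d4:-→d5:-→d6:-→d7:-→d8:-→d9:-→d10:-→d11:-→d12:-→d13:-→d14:-→d15:-→d16:-→d17:-→d18:-→d19:-→d20:-→d21:-→d22:-→d23:-→d24:-→d25:-→d26:-→d27:-→d28:-→d29:-→d30:-→d31:H0  best=H0
  add 60.4.183.208/28 -> H3 at depth 28
  add 60.4.183.192/27 -> H3 at depth 27
  ? 0.127.242.25  path d0:-→d1:-→d2:-  best=no-route
  add 0.0.0.0/0 -> H4 at depth 0
  ? 60.1.46.109  path d0:H4→d1:-→d2:-→d3:-→d4:-→d5:-→d6:-→d7:-→d8:-→d9:-→d10:-→d11:-→d12:H2→d13:-  best=H2
  add 56.0.0.0/5 -> H6 at depth 5
  ? 60.4.183.210  path d0:H4→d1:-→d2:-→d3:-→d4:-→d5:H6→d6:-→d7:-→d8:-→d9:-→d10:-→d11:-→d12:H2→d13:-→d14:H3→d15:-→d16:-→d17:-→d18:-→d19:-→d20:H0→d21:-→d22:-→d23:-→d24:-→d25:H6→d26:-→d27:H3→d28:H3→d29:-→d30:-→d31:H2→d32:H1  best=H1
  add 194.106.173.16/28 -> H2 at depth 28
  add 194.106.0.0/16 -> H2 at depth 16
  - 60.4.183.210/32 clear@32
  - 194.106.0.0/16 clear@16
  add 192.0.0.0/3 -> H4 at depth 3

== LOOKUPS ==
["H4","H0","H3","H6","H2","no-route","H0","H2","H0","no-route","H2","H1"]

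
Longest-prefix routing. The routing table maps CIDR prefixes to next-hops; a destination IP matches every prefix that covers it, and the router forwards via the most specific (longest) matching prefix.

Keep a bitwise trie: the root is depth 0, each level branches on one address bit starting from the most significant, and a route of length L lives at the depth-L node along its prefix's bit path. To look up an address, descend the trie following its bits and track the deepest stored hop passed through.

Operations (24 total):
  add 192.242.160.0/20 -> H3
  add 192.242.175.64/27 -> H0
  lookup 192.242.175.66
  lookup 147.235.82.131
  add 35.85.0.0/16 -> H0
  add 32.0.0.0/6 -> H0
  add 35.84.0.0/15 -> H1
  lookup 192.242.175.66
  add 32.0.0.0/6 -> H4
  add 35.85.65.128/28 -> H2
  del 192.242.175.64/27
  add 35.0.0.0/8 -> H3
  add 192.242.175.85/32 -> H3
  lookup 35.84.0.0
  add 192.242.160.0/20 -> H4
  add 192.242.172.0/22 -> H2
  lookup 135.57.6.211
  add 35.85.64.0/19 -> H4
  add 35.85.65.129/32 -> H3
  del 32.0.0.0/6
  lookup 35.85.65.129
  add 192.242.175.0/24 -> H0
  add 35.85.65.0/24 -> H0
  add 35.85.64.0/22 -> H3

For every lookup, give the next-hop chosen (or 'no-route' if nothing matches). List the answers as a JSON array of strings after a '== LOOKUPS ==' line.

Process each operation:
  add 192.242.160.0/20 -> H3 at depth 20
  add 192.242.175.64/27 -> H0 at depth 27
  Q 192.242.175.66: descend 110000001111001010101111010 ; hops seen [H3,H0] ; pick H0
  Q 147.235.82.131: descend 1 ; hops seen [∅] ; pick no-route
  add 35.85.0.0/16 -> H0 at depth 16
  add 32.0.0.0/6 -> H0 at depth 6
  add 35.84.0.0/15 -> H1 at depth 15
  Q 192.242.175.66: descend 110000001111001010101111010 ; hops seen [H3,H0] ; pick H0
  add 32.0.0.0/6 -> H4 at depth 6
  add 35.85.65.128/28 -> H2 at depth 28
  del 192.242.175.64/27 (clear depth 27)
  add 35.0.0.0/8 -> H3 at depth 8
  add 192.242.175.85/32 -> H3 at depth 32
  Q 35.84.0.0: descend 001000110101010 ; hops seen [H4,H3,H1] ; pick H1
  add 192.242.160.0/20 -> H4 at depth 20
  add 192.242.172.0/22 -> H2 at depth 22
  Q 135.57.6.211: descend 1 ; hops seen [∅] ; pick no-route
  add 35.85.64.0/19 -> H4 at depth 19
  add 35.85.65.129/32 -> H3 at depth 32
  del 32.0.0.0/6 (clear depth 6)
  Q 35.85.65.129: descend 00100011010101010100000110000001 ; hops seen [H3,H1,H0,H4,H2,H3] ; pick H3
  add 192.242.175.0/24 -> H0 at depth 24
  add 35.85.65.0/24 -> H0 at depth 24
  add 35.85.64.0/22 -> H3 at depth 22

== LOOKUPS ==
["H0","no-route","H0","H1","no-route","H3"]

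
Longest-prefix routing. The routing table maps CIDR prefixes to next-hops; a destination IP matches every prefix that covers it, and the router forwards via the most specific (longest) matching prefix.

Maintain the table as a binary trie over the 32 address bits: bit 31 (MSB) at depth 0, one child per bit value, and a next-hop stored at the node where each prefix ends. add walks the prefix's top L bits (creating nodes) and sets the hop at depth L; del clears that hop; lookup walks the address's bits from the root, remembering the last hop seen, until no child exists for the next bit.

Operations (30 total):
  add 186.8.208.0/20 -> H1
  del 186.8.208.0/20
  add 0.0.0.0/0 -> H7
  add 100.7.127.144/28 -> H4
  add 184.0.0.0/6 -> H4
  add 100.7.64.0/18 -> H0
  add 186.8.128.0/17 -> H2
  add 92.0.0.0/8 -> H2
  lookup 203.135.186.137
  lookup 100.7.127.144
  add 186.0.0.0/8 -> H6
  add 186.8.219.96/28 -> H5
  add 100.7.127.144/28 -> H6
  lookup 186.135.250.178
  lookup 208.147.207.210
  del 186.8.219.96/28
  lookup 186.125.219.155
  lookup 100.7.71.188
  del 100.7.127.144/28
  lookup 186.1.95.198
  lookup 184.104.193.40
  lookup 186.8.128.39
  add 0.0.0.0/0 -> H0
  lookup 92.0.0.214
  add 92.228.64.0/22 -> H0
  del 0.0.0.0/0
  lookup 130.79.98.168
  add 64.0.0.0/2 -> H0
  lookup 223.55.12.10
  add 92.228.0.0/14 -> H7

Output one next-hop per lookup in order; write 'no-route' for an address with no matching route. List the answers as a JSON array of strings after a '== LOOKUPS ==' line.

Apply in order:
  + 186.8.208.0/20 (H1) depth=20
  - 186.8.208.0/20 clear@20
  + 0.0.0.0/0 (H7) depth=0
  + 100.7.127.144/28 (H4) depth=28
  + 184.0.0.0/6 (H4) depth=6
  + 100.7.64.0/18 (H0) depth=18
  + 186.8.128.0/17 (H2) depth=17
  + 92.0.0.0/8 (H2) depth=8
  lookup 203.135.186.137: bits 1 walk d0:H7→d1:- -> H7
  lookup 100.7.127.144: bits 0110010000000111011111111001 walk d0:H7→d1:-→d2:-→d3:-→d4:-→d5:-→d6:-→d7:-→d8:-→d9:-→d10:-→d11:-→d12:-→d13:-→d14:-→d15:-→d16:-→d17:-→d18:H0→d19:-→d20:-→d21:-→d22:-→d23:-→d24:-→d25:-→d26:-→d27:-→d28:H4 -> H4
  + 186.0.0.0/8 (H6) depth=8
  + 186.8.219.96/28 (H5) depth=28
  + 100.7.127.144/28 (H6) depth=28
  lookup 186.135.250.178: bits 10111010 walk d0:H7→d1:-→d2:-→d3:-→d4:-→d5:-→d6:H4→d7:-→d8:H6 -> H6
  lookup 208.147.207.210: bits 1 walk d0:H7→d1:- -> H7
  - 186.8.219.96/28 clear@28
  lookup 186.125.219.155: bits 101110100 walk d0:H7→d1:-→d2:-→d3:-→d4:-→d5:-→d6:H4→d7:-→d8:H6→d9:- -> H6
  lookup 100.7.71.188: bits 011001000000011101 walk d0:H7→d1:-→d2:-→d3:-→d4:-→d5:-→d6:-→d7:-→d8:-→d9:-→d10:-→d11:-→d12:-→d13:-→d14:-→d15:-→d16:-→d17:-→d18:H0 -> H0
  - 100.7.127.144/28 clear@28
  lookup 186.1.95.198: bits 101110100000 walk d0:H7→d1:-→d2:-→d3:-→d4:-→d5:-→d6:H4→d7:-→d8:H6→d9:-→d10:-→d11:-→d12:- -> H6
  lookup 184.104.193.40: bits 101110 walk d0:H7→d1:-→d2:-→d3:-→d4:-→d5:-→d6:H4 -> H4
  lookup 186.8.128.39: bits 10111010000010001 walk d0:H7→d1:-→d2:-→d3:-→d4:-→d5:-→d6:H4→d7:-→d8:H6→d9:-→d10:-→d11:-→d12:-→d13:-→d14:-→d15:-→d16:-→d17:H2 -> H2
  + 0.0.0.0/0 (H0) depth=0
  lookup 92.0.0.214: bits 01011100 walk d0:H0→d1:-→d2:-→d3:-→d4:-→d5:-→d6:-→d7:-→d8:H2 -> H2
  + 92.228.64.0/22 (H0) depth=22
  - 0.0.0.0/0 clear@0
  lookup 130.79.98.168: bits 10 walk d0:-→d1:-→d2:- -> no-route
  + 64.0.0.0/2 (H0) depth=2
  lookup 223.55.12.10: bits 1 walk d0:-→d1:- -> no-route
  + 92.228.0.0/14 (H7) depth=14

== LOOKUPS ==
["H7","H4","H6","H7","H6","H0","H6","H4","H2","H2","no-route","no-route"]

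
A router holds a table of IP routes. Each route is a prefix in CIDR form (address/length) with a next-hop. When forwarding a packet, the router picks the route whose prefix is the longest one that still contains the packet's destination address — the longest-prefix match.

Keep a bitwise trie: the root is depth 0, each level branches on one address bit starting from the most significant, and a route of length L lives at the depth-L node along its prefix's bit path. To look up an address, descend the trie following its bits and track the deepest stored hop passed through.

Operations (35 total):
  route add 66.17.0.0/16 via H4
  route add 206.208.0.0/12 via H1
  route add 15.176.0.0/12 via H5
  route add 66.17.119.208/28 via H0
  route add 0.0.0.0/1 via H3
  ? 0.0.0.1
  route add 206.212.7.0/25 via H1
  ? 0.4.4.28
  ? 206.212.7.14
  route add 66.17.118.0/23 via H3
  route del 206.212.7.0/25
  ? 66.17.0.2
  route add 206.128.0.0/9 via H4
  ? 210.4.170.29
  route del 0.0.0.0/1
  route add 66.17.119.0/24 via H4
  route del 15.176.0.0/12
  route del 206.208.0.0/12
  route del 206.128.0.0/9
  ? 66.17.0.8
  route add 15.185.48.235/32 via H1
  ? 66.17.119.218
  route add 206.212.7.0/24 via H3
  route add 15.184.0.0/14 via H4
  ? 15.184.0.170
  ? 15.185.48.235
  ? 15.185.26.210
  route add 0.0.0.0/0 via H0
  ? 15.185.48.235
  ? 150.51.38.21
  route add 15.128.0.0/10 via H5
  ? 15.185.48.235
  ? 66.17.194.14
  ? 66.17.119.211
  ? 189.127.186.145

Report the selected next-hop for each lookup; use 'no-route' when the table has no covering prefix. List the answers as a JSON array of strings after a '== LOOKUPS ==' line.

Apply in order:
  add 66.17.0.0/16 -> H4 at depth 16
  add 206.208.0.0/12 -> H1 at depth 12
  add 15.176.0.0/12 -> H5 at depth 12
  add 66.17.119.208/28 -> H0 at depth 28
  add 0.0.0.0/1 -> H3 at depth 1
  ? 0.0.0.1  path d0:-→d1:H3→d2:-→d3:-→d4:-  best=H3
  add 206.212.7.0/25 -> H1 at depth 25
  ? 0.4.4.28  path d0:-→d1:H3→d2:-→d3:-→d4:-  best=H3
  ? 206.212.7.14  path d0:-→d1:-→d2:-→d3:-→d4:-→d5:-→d6:-→d7:-→d8:-→d9:-→d10:-→d11:-→d12:H1→d13:-→d14:-→d15:-→d16:-→d17:-→d18:-→d19:-→d20:-→d21:-→d22:-→d23:-→d24:-→d25:H1  best=H1
  add 66.17.118.0/23 -> H3 at depth 23
  del 206.212.7.0/25 (clear depth 25)
  ? 66.17.0.2  path d0:-→d1:H3→d2:-→d3:-→d4:-→d5:-→d6:-→d7:-→d8:-→d9:-→d10:-→d11:-→d12:-→d13:-→d14:-→d15:-→d16:H4→d17:-  best=H4
  add 206.128.0.0/9 -> H4 at depth 9
  ? 210.4.170.29  path d0:-→d1:-→d2:-→d3:-  best=no-route
  del 0.0.0.0/1 (clear depth 1)
  add 66.17.119.0/24 -> H4 at depth 24
  del 15.176.0.0/12 (clear depth 12)
  del 206.208.0.0/12 (clear depth 12)
  del 206.128.0.0/9 (clear depth 9)
  ? 66.17.0.8  path d0:-→d1:-→d2:-→d3:-→d4:-→d5:-→d6:-→d7:-→d8:-→d9:-→d10:-→d11:-→d12:-→d13:-→d14:-→d15:-→d16:H4→d17:-  best=H4
  add 15.185.48.235/32 -> H1 at depth 32
  ? 66.17.119.218  path d0:-→d1:-→d2:-→d3:-→d4:-→d5:-→d6:-→d7:-→d8:-→d9:-→d10:-→d11:-→d12:-→d13:-→d14:-→d15:-→d16:H4→d17:-→d18:-→d19:-→d20:-→d21:-→d22:-→d23:H3→d24:H4→d25:-→d26:-→d27:-→d28:H0  best=H0
  add 206.212.7.0/24 -> H3 at depth 24
  add 15.184.0.0/14 -> H4 at depth 14
  ? 15.184.0.170  path d0:-→d1:-→d2:-→d3:-→d4:-→d5:-→d6:-→d7:-→d8:-→d9:-→d10:-→d11:-→d12:-→d13:-→d14:H4→d15:-  best=H4
  ? 15.185.48.235  path d0:-→d1:-→d2:-→d3:-→d4:-→d5:-→d6:-→d7:-→d8:-→d9:-→d10:-→d11:-→d12:-→d13:-→d14:H4→d15:-→d16:-→d17:-→d18:-→d19:-→d20:-→d21:-→d22:-→d23:-→d24:-→d25:-→d26:-→d27:-→d28:-→d29:-→d30:-→d31:-→d32:H1  best=H1
  ? 15.185.26.210  path d0:-→d1:-→d2:-→d3:-→d4:-→d5:-→d6:-→d7:-→d8:-→d9:-→d10:-→d11:-→d12:-→d13:-→d14:H4→d15:-→d16:-→d17:-→d18:-  best=H4
  add 0.0.0.0/0 -> H0 at depth 0
  ? 15.185.48.235  path d0:H0→d1:-→d2:-→d3:-→d4:-→d5:-→d6:-→d7:-→d8:-→d9:-→d10:-→d11:-→d12:-→d13:-→d14:H4→d15:-→d16:-→d17:-→d18:-→d19:-→d20:-→d21:-→d22:-→d23:-→d24:-→d25:-→d26:-→d27:-→d28:-→d29:-→d30:-→d31:-→d32:H1  best=H1
  ? 150.51.38.21  path d0:H0→d1:-  best=H0
  add 15.128.0.0/10 -> H5 at depth 10
  ? 15.185.48.235  path d0:H0→d1:-→d2:-→d3:-→d4:-→d5:-→d6:-→d7:-→d8:-→d9:-→d10:H5→d11:-→d12:-→d13:-→d14:H4→d15:-→d16:-→d17:-→d18:-→d19:-→d20:-→d21:-→d22:-→d23:-→d24:-→d25:-→d26:-→d27:-→d28:-→d29:-→d30:-→d31:-→d32:H1  best=H1
  ? 66.17.194.14  path d0:H0→d1:-→d2:-→d3:-→d4:-→d5:-→d6:-→d7:-→d8:-→d9:-→d10:-→d11:-→d12:-→d13:-→d14:-→d15:-→d16:H4  best=H4
  ? 66.17.119.211  path d0:H0→d1:-→d2:-→d3:-→d4:-→d5:-→d6:-→d7:-→d8:-→d9:-→d10:-→d11:-→d12:-→d13:-→d14:-→d15:-→d16:H4→d17:-→d18:-→d19:-→d20:-→d21:-→d22:-→d23:H3→d24:H4→d25:-→d26:-→d27:-→d28:H0  best=H0
  ? 189.127.186.145  path d0:H0→d1:-  best=H0

== LOOKUPS ==
["H3","H3","H1","H4","no-route","H4","H0","H4","H1","H4","H1","H0","H1","H4","H0","H0"]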